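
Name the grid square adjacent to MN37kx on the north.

MN38ka

Latitude subsquare x = 23; +1 → 24, wraps to 0 = a, carry into square.
Latitude square 7; +1 → 8.
The longitude characters are unchanged.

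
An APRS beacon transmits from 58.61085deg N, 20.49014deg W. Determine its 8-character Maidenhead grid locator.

Offset from 180°W / 90°S: lon 159.50986°, lat 148.61085°.
Field (20°×10°, letters A–R): 159.50986/20 → 7 → H, 148.61085/10 → 14 → O; chars HO.
Square (2°×1°, digits 0–9): 19.50986/2 → 9, 8.61085/1 → 8; chars 98.
Subsquare (5′×2.5′, letters a–x): 1.50986/0.0833333 → 18 → s, 0.61085/0.0416667 → 14 → o; chars so.
Extended square (30″×15″, digits 0–9): 0.00986/0.00833333 → 1, 0.02752/0.00416667 → 6; chars 16.

HO98so16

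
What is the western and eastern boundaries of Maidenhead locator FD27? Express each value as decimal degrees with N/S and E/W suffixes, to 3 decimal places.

Field F=5, D=3: +5·20° lon, +3·10° lat → SW at lon -80°, lat -60°.
Square 2, 7: +2·2° lon, +7·1° lat → SW at lon -76°, lat -53°.
Cell spans 2° lon × 1° lat.
west 76.000° W, east 74.000° W.

76.000° W, 74.000° W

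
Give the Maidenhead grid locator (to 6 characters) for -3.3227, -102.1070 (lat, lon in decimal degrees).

Add 180° to longitude and 90° to latitude: 77.8930, 86.6773.
Field: lon ⌊77.8930/20⌋ = 3 → D; lat ⌊86.6773/10⌋ = 8 → I.
Square: lon ⌊17.8930/2⌋ = 8; lat ⌊6.6773/1⌋ = 6.
Subsquare: lon ⌊1.8930/0.0833333⌋ = 22 → w; lat ⌊0.6773/0.0416667⌋ = 16 → q.

DI86wq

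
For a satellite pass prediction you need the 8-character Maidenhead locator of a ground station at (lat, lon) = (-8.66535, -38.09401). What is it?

Shift to the Maidenhead origin (180°W, 90°S): lon 141.90599, lat 81.33465.
Field (20°×10°, letters A–R): 141.90599/20 → 7 → H, 81.33465/10 → 8 → I; chars HI.
Square (2°×1°, digits 0–9): 1.90599/2 → 0, 1.33465/1 → 1; chars 01.
Subsquare (5′×2.5′, letters a–x): 1.90599/0.0833333 → 22 → w, 0.33465/0.0416667 → 8 → i; chars wi.
Extended square (30″×15″, digits 0–9): 0.07266/0.00833333 → 8, 0.00132/0.00416667 → 0; chars 80.

HI01wi80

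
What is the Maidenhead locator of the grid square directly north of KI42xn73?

KI42xn74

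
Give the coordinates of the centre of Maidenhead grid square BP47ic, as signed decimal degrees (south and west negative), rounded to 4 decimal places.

67.1042, -151.2917

Field B=1, P=15: +1·20° lon, +15·10° lat → SW at lon -160°, lat 60°.
Square 4, 7: +4·2° lon, +7·1° lat → SW at lon -152°, lat 67°.
Subsquare i=8, c=2: +8·0.0833333° lon, +2·0.0416667° lat → SW at lon -151.333°, lat 67.0833°.
Cell spans 0.0833333° lon × 0.0416667° lat. Centre is SW corner plus half of each.
latitude 67.1042, longitude -151.2917.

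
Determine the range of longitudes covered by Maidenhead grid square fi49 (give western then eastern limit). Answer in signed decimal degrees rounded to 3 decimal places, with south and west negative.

-72.000, -70.000

Field F=5, I=8: +5·20° lon, +8·10° lat → SW at lon -80°, lat -10°.
Square 4, 9: +4·2° lon, +9·1° lat → SW at lon -72°, lat -1°.
Cell spans 2° lon × 1° lat.
west -72.000, east -70.000.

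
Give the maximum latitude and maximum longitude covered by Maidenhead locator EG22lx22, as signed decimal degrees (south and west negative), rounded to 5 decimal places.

-27.02917, -95.05833

Field E=4, G=6: +4·20° lon, +6·10° lat → SW at lon -100°, lat -30°.
Square 2, 2: +2·2° lon, +2·1° lat → SW at lon -96°, lat -28°.
Subsquare l=11, x=23: +11·0.0833333° lon, +23·0.0416667° lat → SW at lon -95.0833°, lat -27.0417°.
Extended square 2, 2: +2·0.00833333° lon, +2·0.00416667° lat → SW at lon -95.0667°, lat -27.0333°.
Cell spans 0.00833333° lon × 0.00416667° lat. NE corner is SW corner plus one full cell.
latitude -27.02917, longitude -95.05833.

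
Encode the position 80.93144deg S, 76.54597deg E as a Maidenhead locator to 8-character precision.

MA89gb56

Add 180° to longitude and 90° to latitude: 256.54597, 9.06856.
Field: 256.54597/20 → 12 → M, 9.06856/10 → 0 → A; chars MA.
Square: 16.54597/2 → 8, 9.06856/1 → 9; chars 89.
Subsquare: 0.54597/0.0833333 → 6 → g, 0.06856/0.0416667 → 1 → b; chars gb.
Extended square: 0.04597/0.00833333 → 5, 0.02689/0.00416667 → 6; chars 56.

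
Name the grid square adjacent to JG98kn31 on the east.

JG98kn41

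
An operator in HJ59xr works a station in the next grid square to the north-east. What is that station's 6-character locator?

HJ69as

Longitude subsquare x = 23; +1 → 24, wraps to 0 = a, carry into square.
Longitude square 5; +1 → 6.
Latitude subsquare r = 17; +1 → 18 = s.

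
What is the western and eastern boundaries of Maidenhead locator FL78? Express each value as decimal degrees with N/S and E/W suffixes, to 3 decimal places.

Field F=5, L=11: +5·20° lon, +11·10° lat → SW at lon -80°, lat 20°.
Square 7, 8: +7·2° lon, +8·1° lat → SW at lon -66°, lat 28°.
Cell spans 2° lon × 1° lat.
west 66.000° W, east 64.000° W.

66.000° W, 64.000° W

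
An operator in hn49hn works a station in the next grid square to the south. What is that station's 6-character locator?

HN49hm

Latitude subsquare n = 13; −1 → 12 = m.
The longitude characters are unchanged.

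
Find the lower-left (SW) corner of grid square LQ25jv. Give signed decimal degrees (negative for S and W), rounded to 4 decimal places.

75.8750, 44.7500

Field L=11, Q=16: +11·20° lon, +16·10° lat → SW at lon 40°, lat 70°.
Square 2, 5: +2·2° lon, +5·1° lat → SW at lon 44°, lat 75°.
Subsquare j=9, v=21: +9·0.0833333° lon, +21·0.0416667° lat → SW at lon 44.75°, lat 75.875°.
latitude 75.8750, longitude 44.7500.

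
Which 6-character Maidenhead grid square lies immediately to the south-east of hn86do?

HN86en

Longitude subsquare d = 3; +1 → 4 = e.
Latitude subsquare o = 14; −1 → 13 = n.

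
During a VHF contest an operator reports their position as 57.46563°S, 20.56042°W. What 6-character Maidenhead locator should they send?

Shift to the Maidenhead origin (180°W, 90°S): lon 159.4396, lat 32.5344.
Field: 159.4396/20 → 7 → H, 32.5344/10 → 3 → D; chars HD.
Square: 19.4396/2 → 9, 2.5344/1 → 2; chars 92.
Subsquare: 1.4396/0.0833333 → 17 → r, 0.5344/0.0416667 → 12 → m; chars rm.

HD92rm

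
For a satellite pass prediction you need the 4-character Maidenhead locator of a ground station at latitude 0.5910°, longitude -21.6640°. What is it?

HJ90

Offset from 180°W / 90°S: lon 158.34°, lat 90.59°.
Field: 158.34/20 → 7 → H, 90.59/10 → 9 → J; chars HJ.
Square: 18.34/2 → 9, 0.59/1 → 0; chars 90.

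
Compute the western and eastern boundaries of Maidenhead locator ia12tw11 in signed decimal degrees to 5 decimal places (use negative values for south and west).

-16.40833, -16.40000

Field I=8, A=0: +8·20° lon, +0·10° lat → SW at lon -20°, lat -90°.
Square 1, 2: +1·2° lon, +2·1° lat → SW at lon -18°, lat -88°.
Subsquare t=19, w=22: +19·0.0833333° lon, +22·0.0416667° lat → SW at lon -16.4167°, lat -87.0833°.
Extended square 1, 1: +1·0.00833333° lon, +1·0.00416667° lat → SW at lon -16.4083°, lat -87.0792°.
Cell spans 0.00833333° lon × 0.00416667° lat.
west -16.40833, east -16.40000.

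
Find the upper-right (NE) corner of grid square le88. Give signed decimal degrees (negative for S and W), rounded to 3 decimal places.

-41.000, 58.000

Field L=11, E=4: +11·20° lon, +4·10° lat → SW at lon 40°, lat -50°.
Square 8, 8: +8·2° lon, +8·1° lat → SW at lon 56°, lat -42°.
Cell spans 2° lon × 1° lat. NE corner is SW corner plus one full cell.
latitude -41.000, longitude 58.000.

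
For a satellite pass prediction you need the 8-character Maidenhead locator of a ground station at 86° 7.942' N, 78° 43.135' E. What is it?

Shift to the Maidenhead origin (180°W, 90°S): lon 258.71892, lat 176.13237.
Field (20°×10°, letters A–R): lon ⌊258.71892/20⌋ = 12 → M; lat ⌊176.13237/10⌋ = 17 → R.
Square (2°×1°, digits 0–9): lon ⌊18.71892/2⌋ = 9; lat ⌊6.13237/1⌋ = 6.
Subsquare (5′×2.5′, letters a–x): lon ⌊0.71892/0.0833333⌋ = 8 → i; lat ⌊0.13237/0.0416667⌋ = 3 → d.
Extended square (30″×15″, digits 0–9): lon ⌊0.05225/0.00833333⌋ = 6; lat ⌊0.00737/0.00416667⌋ = 1.

MR96id61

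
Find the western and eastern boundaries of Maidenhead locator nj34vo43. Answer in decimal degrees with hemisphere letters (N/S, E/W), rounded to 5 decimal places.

Field N=13, J=9: +13·20° lon, +9·10° lat → SW at lon 80°, lat 0°.
Square 3, 4: +3·2° lon, +4·1° lat → SW at lon 86°, lat 4°.
Subsquare v=21, o=14: +21·0.0833333° lon, +14·0.0416667° lat → SW at lon 87.75°, lat 4.58333°.
Extended square 4, 3: +4·0.00833333° lon, +3·0.00416667° lat → SW at lon 87.7833°, lat 4.59583°.
Cell spans 0.00833333° lon × 0.00416667° lat.
west 87.78333° E, east 87.79167° E.

87.78333° E, 87.79167° E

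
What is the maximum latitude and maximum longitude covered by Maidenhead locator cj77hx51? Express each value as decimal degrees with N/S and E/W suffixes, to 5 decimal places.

Field C=2, J=9: +2·20° lon, +9·10° lat → SW at lon -140°, lat 0°.
Square 7, 7: +7·2° lon, +7·1° lat → SW at lon -126°, lat 7°.
Subsquare h=7, x=23: +7·0.0833333° lon, +23·0.0416667° lat → SW at lon -125.417°, lat 7.95833°.
Extended square 5, 1: +5·0.00833333° lon, +1·0.00416667° lat → SW at lon -125.375°, lat 7.9625°.
Cell spans 0.00833333° lon × 0.00416667° lat. NE corner is SW corner plus one full cell.
latitude 7.96667° N, longitude 125.36667° W.

7.96667° N, 125.36667° W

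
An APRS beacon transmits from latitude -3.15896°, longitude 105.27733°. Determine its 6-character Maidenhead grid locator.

Offset from 180°W / 90°S: lon 285.2773°, lat 86.8410°.
Field (20°×10°, letters A–R): lon ⌊285.2773/20⌋ = 14 → O; lat ⌊86.8410/10⌋ = 8 → I.
Square (2°×1°, digits 0–9): lon ⌊5.2773/2⌋ = 2; lat ⌊6.8410/1⌋ = 6.
Subsquare (5′×2.5′, letters a–x): lon ⌊1.2773/0.0833333⌋ = 15 → p; lat ⌊0.8410/0.0416667⌋ = 20 → u.

OI26pu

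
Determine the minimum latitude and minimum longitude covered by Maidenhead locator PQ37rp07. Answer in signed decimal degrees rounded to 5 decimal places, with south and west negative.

77.65417, 127.41667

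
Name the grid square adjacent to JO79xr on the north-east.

JO89as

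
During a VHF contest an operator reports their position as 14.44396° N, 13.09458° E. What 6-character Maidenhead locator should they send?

Shift to the Maidenhead origin (180°W, 90°S): lon 193.0946, lat 104.4440.
Field (20°×10°, letters A–R): lon ⌊193.0946/20⌋ = 9 → J; lat ⌊104.4440/10⌋ = 10 → K.
Square (2°×1°, digits 0–9): lon ⌊13.0946/2⌋ = 6; lat ⌊4.4440/1⌋ = 4.
Subsquare (5′×2.5′, letters a–x): lon ⌊1.0946/0.0833333⌋ = 13 → n; lat ⌊0.4440/0.0416667⌋ = 10 → k.

JK64nk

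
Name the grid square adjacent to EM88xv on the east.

EM98av

Longitude subsquare x = 23; +1 → 24, wraps to 0 = a, carry into square.
Longitude square 8; +1 → 9.
The latitude characters are unchanged.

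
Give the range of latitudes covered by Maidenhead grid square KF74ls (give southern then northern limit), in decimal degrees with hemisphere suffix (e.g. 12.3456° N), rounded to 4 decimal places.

35.2500° S, 35.2083° S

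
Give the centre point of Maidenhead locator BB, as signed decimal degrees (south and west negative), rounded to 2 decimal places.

-75.00, -150.00

Field B=1, B=1: +1·20° lon, +1·10° lat → SW at lon -160°, lat -80°.
Cell spans 20° lon × 10° lat. Centre is SW corner plus half of each.
latitude -75.00, longitude -150.00.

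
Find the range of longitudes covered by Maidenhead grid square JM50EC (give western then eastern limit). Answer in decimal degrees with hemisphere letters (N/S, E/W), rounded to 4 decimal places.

Field J=9, M=12: +9·20° lon, +12·10° lat → SW at lon 0°, lat 30°.
Square 5, 0: +5·2° lon, +0·1° lat → SW at lon 10°, lat 30°.
Subsquare e=4, c=2: +4·0.0833333° lon, +2·0.0416667° lat → SW at lon 10.3333°, lat 30.0833°.
Cell spans 0.0833333° lon × 0.0416667° lat.
west 10.3333° E, east 10.4167° E.

10.3333° E, 10.4167° E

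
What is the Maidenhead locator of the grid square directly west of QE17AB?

Longitude subsquare a = 0; −1 → -1, wraps to 23 = x, carry into square.
Longitude square 1; −1 → 0.
The latitude characters are unchanged.

QE07xb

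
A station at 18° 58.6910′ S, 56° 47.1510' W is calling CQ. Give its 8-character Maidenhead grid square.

GH11oa55

Offset from 180°W / 90°S: lon 123.21415°, lat 71.02182°.
Field: lon ⌊123.21415/20⌋ = 6 → G; lat ⌊71.02182/10⌋ = 7 → H.
Square: lon ⌊3.21415/2⌋ = 1; lat ⌊1.02182/1⌋ = 1.
Subsquare: lon ⌊1.21415/0.0833333⌋ = 14 → o; lat ⌊0.02182/0.0416667⌋ = 0 → a.
Extended square: lon ⌊0.04748/0.00833333⌋ = 5; lat ⌊0.02182/0.00416667⌋ = 5.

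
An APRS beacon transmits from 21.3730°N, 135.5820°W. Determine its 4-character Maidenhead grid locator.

Shift to the Maidenhead origin (180°W, 90°S): lon 44.42, lat 111.37.
Field (20°×10°, letters A–R): 44.42/20 → 2 → C, 111.37/10 → 11 → L; chars CL.
Square (2°×1°, digits 0–9): 4.42/2 → 2, 1.37/1 → 1; chars 21.

CL21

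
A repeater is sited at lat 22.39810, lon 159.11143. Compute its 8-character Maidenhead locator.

QL92nj35

Shift to the Maidenhead origin (180°W, 90°S): lon 339.11143, lat 112.39810.
Field (20°×10°, letters A–R): 339.11143/20 → 16 → Q, 112.39810/10 → 11 → L; chars QL.
Square (2°×1°, digits 0–9): 19.11143/2 → 9, 2.39810/1 → 2; chars 92.
Subsquare (5′×2.5′, letters a–x): 1.11143/0.0833333 → 13 → n, 0.39810/0.0416667 → 9 → j; chars nj.
Extended square (30″×15″, digits 0–9): 0.02810/0.00833333 → 3, 0.02310/0.00416667 → 5; chars 35.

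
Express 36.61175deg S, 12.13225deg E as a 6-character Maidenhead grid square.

Offset from 180°W / 90°S: lon 192.1322°, lat 53.3882°.
Field: 192.1322/20 → 9 → J, 53.3882/10 → 5 → F; chars JF.
Square: 12.1322/2 → 6, 3.3882/1 → 3; chars 63.
Subsquare: 0.1322/0.0833333 → 1 → b, 0.3882/0.0416667 → 9 → j; chars bj.

JF63bj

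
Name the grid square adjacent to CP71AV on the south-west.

CP61xu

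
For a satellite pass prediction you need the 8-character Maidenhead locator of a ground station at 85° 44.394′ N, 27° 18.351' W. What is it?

Offset from 180°W / 90°S: lon 152.69415°, lat 175.73990°.
Field: 152.69415/20 → 7 → H, 175.73990/10 → 17 → R; chars HR.
Square: 12.69415/2 → 6, 5.73990/1 → 5; chars 65.
Subsquare: 0.69415/0.0833333 → 8 → i, 0.73990/0.0416667 → 17 → r; chars ir.
Extended square: 0.02748/0.00833333 → 3, 0.03157/0.00416667 → 7; chars 37.

HR65ir37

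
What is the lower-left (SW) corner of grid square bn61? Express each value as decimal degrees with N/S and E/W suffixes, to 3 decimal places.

41.000° N, 148.000° W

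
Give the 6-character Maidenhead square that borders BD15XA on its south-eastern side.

Longitude subsquare x = 23; +1 → 24, wraps to 0 = a, carry into square.
Longitude square 1; +1 → 2.
Latitude subsquare a = 0; −1 → -1, wraps to 23 = x, carry into square.
Latitude square 5; −1 → 4.

BD24ax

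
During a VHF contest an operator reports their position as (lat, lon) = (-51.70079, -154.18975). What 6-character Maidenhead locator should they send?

BD28vh

Shift to the Maidenhead origin (180°W, 90°S): lon 25.8102, lat 38.2992.
Field (20°×10°, letters A–R): 25.8102/20 → 1 → B, 38.2992/10 → 3 → D; chars BD.
Square (2°×1°, digits 0–9): 5.8102/2 → 2, 8.2992/1 → 8; chars 28.
Subsquare (5′×2.5′, letters a–x): 1.8102/0.0833333 → 21 → v, 0.2992/0.0416667 → 7 → h; chars vh.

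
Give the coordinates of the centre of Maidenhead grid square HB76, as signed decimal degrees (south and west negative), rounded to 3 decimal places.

-73.500, -25.000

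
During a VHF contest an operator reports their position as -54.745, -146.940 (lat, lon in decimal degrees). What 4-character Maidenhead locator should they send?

BD65

Offset from 180°W / 90°S: lon 33.06°, lat 35.26°.
Field (20°×10°, letters A–R): 33.06/20 → 1 → B, 35.26/10 → 3 → D; chars BD.
Square (2°×1°, digits 0–9): 13.06/2 → 6, 5.26/1 → 5; chars 65.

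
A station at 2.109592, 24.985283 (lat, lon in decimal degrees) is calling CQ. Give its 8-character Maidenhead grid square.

Offset from 180°W / 90°S: lon 204.98528°, lat 92.10959°.
Field: 204.98528/20 → 10 → K, 92.10959/10 → 9 → J; chars KJ.
Square: 4.98528/2 → 2, 2.10959/1 → 2; chars 22.
Subsquare: 0.98528/0.0833333 → 11 → l, 0.10959/0.0416667 → 2 → c; chars lc.
Extended square: 0.06862/0.00833333 → 8, 0.02626/0.00416667 → 6; chars 86.

KJ22lc86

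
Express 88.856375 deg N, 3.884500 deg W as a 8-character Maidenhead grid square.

IR88bu35

Offset from 180°W / 90°S: lon 176.11550°, lat 178.85638°.
Field: lon ⌊176.11550/20⌋ = 8 → I; lat ⌊178.85638/10⌋ = 17 → R.
Square: lon ⌊16.11550/2⌋ = 8; lat ⌊8.85638/1⌋ = 8.
Subsquare: lon ⌊0.11550/0.0833333⌋ = 1 → b; lat ⌊0.85638/0.0416667⌋ = 20 → u.
Extended square: lon ⌊0.03217/0.00833333⌋ = 3; lat ⌊0.02304/0.00416667⌋ = 5.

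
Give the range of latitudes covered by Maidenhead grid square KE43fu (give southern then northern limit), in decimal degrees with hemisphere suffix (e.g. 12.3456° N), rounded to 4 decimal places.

46.1667° S, 46.1250° S

Field K=10, E=4: +10·20° lon, +4·10° lat → SW at lon 20°, lat -50°.
Square 4, 3: +4·2° lon, +3·1° lat → SW at lon 28°, lat -47°.
Subsquare f=5, u=20: +5·0.0833333° lon, +20·0.0416667° lat → SW at lon 28.4167°, lat -46.1667°.
Cell spans 0.0833333° lon × 0.0416667° lat.
south 46.1667° S, north 46.1250° S.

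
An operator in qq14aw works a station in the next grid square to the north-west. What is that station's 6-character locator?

Longitude subsquare a = 0; −1 → -1, wraps to 23 = x, carry into square.
Longitude square 1; −1 → 0.
Latitude subsquare w = 22; +1 → 23 = x.

QQ04xx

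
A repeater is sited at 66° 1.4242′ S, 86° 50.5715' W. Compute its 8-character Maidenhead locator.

Add 180° to longitude and 90° to latitude: 93.15714, 23.97626.
Field: 93.15714/20 → 4 → E, 23.97626/10 → 2 → C; chars EC.
Square: 13.15714/2 → 6, 3.97626/1 → 3; chars 63.
Subsquare: 1.15714/0.0833333 → 13 → n, 0.97626/0.0416667 → 23 → x; chars nx.
Extended square: 0.07381/0.00833333 → 8, 0.01793/0.00416667 → 4; chars 84.

EC63nx84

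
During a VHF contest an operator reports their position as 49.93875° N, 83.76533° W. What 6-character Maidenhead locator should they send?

EN89cw

Shift to the Maidenhead origin (180°W, 90°S): lon 96.2347, lat 139.9387.
Field: lon ⌊96.2347/20⌋ = 4 → E; lat ⌊139.9387/10⌋ = 13 → N.
Square: lon ⌊16.2347/2⌋ = 8; lat ⌊9.9387/1⌋ = 9.
Subsquare: lon ⌊0.2347/0.0833333⌋ = 2 → c; lat ⌊0.9387/0.0416667⌋ = 22 → w.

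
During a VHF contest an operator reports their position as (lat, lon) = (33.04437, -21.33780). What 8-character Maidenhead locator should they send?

Add 180° to longitude and 90° to latitude: 158.66220, 123.04437.
Field: 158.66220/20 → 7 → H, 123.04437/10 → 12 → M; chars HM.
Square: 18.66220/2 → 9, 3.04437/1 → 3; chars 93.
Subsquare: 0.66220/0.0833333 → 7 → h, 0.04437/0.0416667 → 1 → b; chars hb.
Extended square: 0.07887/0.00833333 → 9, 0.00270/0.00416667 → 0; chars 90.

HM93hb90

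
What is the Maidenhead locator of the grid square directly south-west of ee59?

EE48

Longitude square 5; −1 → 4.
Latitude square 9; −1 → 8.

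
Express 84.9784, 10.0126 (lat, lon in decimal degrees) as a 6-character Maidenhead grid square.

JR54ax

Shift to the Maidenhead origin (180°W, 90°S): lon 190.0126, lat 174.9784.
Field: lon ⌊190.0126/20⌋ = 9 → J; lat ⌊174.9784/10⌋ = 17 → R.
Square: lon ⌊10.0126/2⌋ = 5; lat ⌊4.9784/1⌋ = 4.
Subsquare: lon ⌊0.0126/0.0833333⌋ = 0 → a; lat ⌊0.9784/0.0416667⌋ = 23 → x.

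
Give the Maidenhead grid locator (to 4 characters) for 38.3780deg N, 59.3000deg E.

LM98

Offset from 180°W / 90°S: lon 239.30°, lat 128.38°.
Field: lon ⌊239.30/20⌋ = 11 → L; lat ⌊128.38/10⌋ = 12 → M.
Square: lon ⌊19.30/2⌋ = 9; lat ⌊8.38/1⌋ = 8.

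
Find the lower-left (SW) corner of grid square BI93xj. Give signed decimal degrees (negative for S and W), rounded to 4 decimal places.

Field B=1, I=8: +1·20° lon, +8·10° lat → SW at lon -160°, lat -10°.
Square 9, 3: +9·2° lon, +3·1° lat → SW at lon -142°, lat -7°.
Subsquare x=23, j=9: +23·0.0833333° lon, +9·0.0416667° lat → SW at lon -140.083°, lat -6.625°.
latitude -6.6250, longitude -140.0833.

-6.6250, -140.0833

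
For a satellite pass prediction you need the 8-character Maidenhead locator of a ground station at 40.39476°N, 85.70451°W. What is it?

EN70dj54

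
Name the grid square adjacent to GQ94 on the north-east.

HQ05

Longitude square 9; +1 → 10, wraps to 0, carry into field.
Longitude field G = 6; +1 → 7 = H.
Latitude square 4; +1 → 5.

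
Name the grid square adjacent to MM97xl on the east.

NM07al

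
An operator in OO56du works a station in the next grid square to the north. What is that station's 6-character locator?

Latitude subsquare u = 20; +1 → 21 = v.
The longitude characters are unchanged.

OO56dv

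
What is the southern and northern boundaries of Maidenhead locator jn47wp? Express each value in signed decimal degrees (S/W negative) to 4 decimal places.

47.6250, 47.6667

Field J=9, N=13: +9·20° lon, +13·10° lat → SW at lon 0°, lat 40°.
Square 4, 7: +4·2° lon, +7·1° lat → SW at lon 8°, lat 47°.
Subsquare w=22, p=15: +22·0.0833333° lon, +15·0.0416667° lat → SW at lon 9.83333°, lat 47.625°.
Cell spans 0.0833333° lon × 0.0416667° lat.
south 47.6250, north 47.6667.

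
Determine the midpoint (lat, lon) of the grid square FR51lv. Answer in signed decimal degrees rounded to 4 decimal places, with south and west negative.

81.8958, -69.0417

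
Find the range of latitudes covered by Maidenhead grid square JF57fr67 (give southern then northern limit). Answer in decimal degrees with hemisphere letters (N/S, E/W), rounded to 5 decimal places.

Field J=9, F=5: +9·20° lon, +5·10° lat → SW at lon 0°, lat -40°.
Square 5, 7: +5·2° lon, +7·1° lat → SW at lon 10°, lat -33°.
Subsquare f=5, r=17: +5·0.0833333° lon, +17·0.0416667° lat → SW at lon 10.4167°, lat -32.2917°.
Extended square 6, 7: +6·0.00833333° lon, +7·0.00416667° lat → SW at lon 10.4667°, lat -32.2625°.
Cell spans 0.00833333° lon × 0.00416667° lat.
south 32.26250° S, north 32.25833° S.

32.26250° S, 32.25833° S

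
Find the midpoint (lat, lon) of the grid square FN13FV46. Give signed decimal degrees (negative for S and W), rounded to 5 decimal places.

43.90208, -77.54583

Field F=5, N=13: +5·20° lon, +13·10° lat → SW at lon -80°, lat 40°.
Square 1, 3: +1·2° lon, +3·1° lat → SW at lon -78°, lat 43°.
Subsquare f=5, v=21: +5·0.0833333° lon, +21·0.0416667° lat → SW at lon -77.5833°, lat 43.875°.
Extended square 4, 6: +4·0.00833333° lon, +6·0.00416667° lat → SW at lon -77.55°, lat 43.9°.
Cell spans 0.00833333° lon × 0.00416667° lat. Centre is SW corner plus half of each.
latitude 43.90208, longitude -77.54583.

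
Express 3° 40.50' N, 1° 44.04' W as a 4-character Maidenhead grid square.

Add 180° to longitude and 90° to latitude: 178.27, 93.67.
Field (20°×10°, letters A–R): 178.27/20 → 8 → I, 93.67/10 → 9 → J; chars IJ.
Square (2°×1°, digits 0–9): 18.27/2 → 9, 3.67/1 → 3; chars 93.

IJ93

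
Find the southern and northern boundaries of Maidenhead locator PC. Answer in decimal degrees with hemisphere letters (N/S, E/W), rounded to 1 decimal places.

70.0° S, 60.0° S

Field P=15, C=2: +15·20° lon, +2·10° lat → SW at lon 120°, lat -70°.
Cell spans 20° lon × 10° lat.
south 70.0° S, north 60.0° S.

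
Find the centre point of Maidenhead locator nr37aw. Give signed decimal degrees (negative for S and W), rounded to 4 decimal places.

Field N=13, R=17: +13·20° lon, +17·10° lat → SW at lon 80°, lat 80°.
Square 3, 7: +3·2° lon, +7·1° lat → SW at lon 86°, lat 87°.
Subsquare a=0, w=22: +0·0.0833333° lon, +22·0.0416667° lat → SW at lon 86°, lat 87.9167°.
Cell spans 0.0833333° lon × 0.0416667° lat. Centre is SW corner plus half of each.
latitude 87.9375, longitude 86.0417.

87.9375, 86.0417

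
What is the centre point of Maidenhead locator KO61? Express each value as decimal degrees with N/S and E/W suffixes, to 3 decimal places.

51.500° N, 33.000° E

Field K=10, O=14: +10·20° lon, +14·10° lat → SW at lon 20°, lat 50°.
Square 6, 1: +6·2° lon, +1·1° lat → SW at lon 32°, lat 51°.
Cell spans 2° lon × 1° lat. Centre is SW corner plus half of each.
latitude 51.500° N, longitude 33.000° E.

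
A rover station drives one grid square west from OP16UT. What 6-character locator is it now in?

OP16tt

Longitude subsquare u = 20; −1 → 19 = t.
The latitude characters are unchanged.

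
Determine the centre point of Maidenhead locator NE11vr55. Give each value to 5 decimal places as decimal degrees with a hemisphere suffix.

Field N=13, E=4: +13·20° lon, +4·10° lat → SW at lon 80°, lat -50°.
Square 1, 1: +1·2° lon, +1·1° lat → SW at lon 82°, lat -49°.
Subsquare v=21, r=17: +21·0.0833333° lon, +17·0.0416667° lat → SW at lon 83.75°, lat -48.2917°.
Extended square 5, 5: +5·0.00833333° lon, +5·0.00416667° lat → SW at lon 83.7917°, lat -48.2708°.
Cell spans 0.00833333° lon × 0.00416667° lat. Centre is SW corner plus half of each.
latitude 48.26875° S, longitude 83.79583° E.

48.26875° S, 83.79583° E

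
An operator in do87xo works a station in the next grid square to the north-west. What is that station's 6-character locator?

DO87wp

Longitude subsquare x = 23; −1 → 22 = w.
Latitude subsquare o = 14; +1 → 15 = p.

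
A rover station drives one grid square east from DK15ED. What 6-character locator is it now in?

DK15fd

Longitude subsquare e = 4; +1 → 5 = f.
The latitude characters are unchanged.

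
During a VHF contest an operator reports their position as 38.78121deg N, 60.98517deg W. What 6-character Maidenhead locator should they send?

Shift to the Maidenhead origin (180°W, 90°S): lon 119.0148, lat 128.7812.
Field: lon ⌊119.0148/20⌋ = 5 → F; lat ⌊128.7812/10⌋ = 12 → M.
Square: lon ⌊19.0148/2⌋ = 9; lat ⌊8.7812/1⌋ = 8.
Subsquare: lon ⌊1.0148/0.0833333⌋ = 12 → m; lat ⌊0.7812/0.0416667⌋ = 18 → s.

FM98ms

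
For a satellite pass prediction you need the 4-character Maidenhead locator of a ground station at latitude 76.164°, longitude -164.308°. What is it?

AQ76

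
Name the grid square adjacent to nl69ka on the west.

Longitude subsquare k = 10; −1 → 9 = j.
The latitude characters are unchanged.

NL69ja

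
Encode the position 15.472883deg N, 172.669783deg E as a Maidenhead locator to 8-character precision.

RK65il03

Add 180° to longitude and 90° to latitude: 352.66978, 105.47288.
Field: lon ⌊352.66978/20⌋ = 17 → R; lat ⌊105.47288/10⌋ = 10 → K.
Square: lon ⌊12.66978/2⌋ = 6; lat ⌊5.47288/1⌋ = 5.
Subsquare: lon ⌊0.66978/0.0833333⌋ = 8 → i; lat ⌊0.47288/0.0416667⌋ = 11 → l.
Extended square: lon ⌊0.00312/0.00833333⌋ = 0; lat ⌊0.01455/0.00416667⌋ = 3.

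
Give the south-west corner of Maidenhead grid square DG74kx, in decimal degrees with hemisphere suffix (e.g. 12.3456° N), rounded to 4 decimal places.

Field D=3, G=6: +3·20° lon, +6·10° lat → SW at lon -120°, lat -30°.
Square 7, 4: +7·2° lon, +4·1° lat → SW at lon -106°, lat -26°.
Subsquare k=10, x=23: +10·0.0833333° lon, +23·0.0416667° lat → SW at lon -105.167°, lat -25.0417°.
latitude 25.0417° S, longitude 105.1667° W.

25.0417° S, 105.1667° W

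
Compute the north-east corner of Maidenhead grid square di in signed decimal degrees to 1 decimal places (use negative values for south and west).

0.0, -100.0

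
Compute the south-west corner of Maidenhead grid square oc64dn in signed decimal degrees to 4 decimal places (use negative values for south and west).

-65.4583, 112.2500

Field O=14, C=2: +14·20° lon, +2·10° lat → SW at lon 100°, lat -70°.
Square 6, 4: +6·2° lon, +4·1° lat → SW at lon 112°, lat -66°.
Subsquare d=3, n=13: +3·0.0833333° lon, +13·0.0416667° lat → SW at lon 112.25°, lat -65.4583°.
latitude -65.4583, longitude 112.2500.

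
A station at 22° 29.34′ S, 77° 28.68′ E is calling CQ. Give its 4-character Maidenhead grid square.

Shift to the Maidenhead origin (180°W, 90°S): lon 257.48, lat 67.51.
Field (20°×10°, letters A–R): 257.48/20 → 12 → M, 67.51/10 → 6 → G; chars MG.
Square (2°×1°, digits 0–9): 17.48/2 → 8, 7.51/1 → 7; chars 87.

MG87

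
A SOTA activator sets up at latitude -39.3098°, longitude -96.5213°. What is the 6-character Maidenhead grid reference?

EF10rq

Offset from 180°W / 90°S: lon 83.4787°, lat 50.6902°.
Field: lon ⌊83.4787/20⌋ = 4 → E; lat ⌊50.6902/10⌋ = 5 → F.
Square: lon ⌊3.4787/2⌋ = 1; lat ⌊0.6902/1⌋ = 0.
Subsquare: lon ⌊1.4787/0.0833333⌋ = 17 → r; lat ⌊0.6902/0.0416667⌋ = 16 → q.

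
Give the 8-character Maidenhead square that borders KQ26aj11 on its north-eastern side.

KQ26aj22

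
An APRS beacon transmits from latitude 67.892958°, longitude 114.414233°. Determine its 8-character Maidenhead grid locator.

OP77ev94

Offset from 180°W / 90°S: lon 294.41423°, lat 157.89296°.
Field: 294.41423/20 → 14 → O, 157.89296/10 → 15 → P; chars OP.
Square: 14.41423/2 → 7, 7.89296/1 → 7; chars 77.
Subsquare: 0.41423/0.0833333 → 4 → e, 0.89296/0.0416667 → 21 → v; chars ev.
Extended square: 0.08090/0.00833333 → 9, 0.01796/0.00416667 → 4; chars 94.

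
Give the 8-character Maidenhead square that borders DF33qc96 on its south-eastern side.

DF33rc05

Longitude extended square 9; +1 → 10, wraps to 0, carry into subsquare.
Longitude subsquare q = 16; +1 → 17 = r.
Latitude extended square 6; −1 → 5.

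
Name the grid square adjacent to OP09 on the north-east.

OQ10

Longitude square 0; +1 → 1.
Latitude square 9; +1 → 10, wraps to 0, carry into field.
Latitude field P = 15; +1 → 16 = Q.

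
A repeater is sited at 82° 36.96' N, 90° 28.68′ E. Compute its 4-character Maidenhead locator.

NR52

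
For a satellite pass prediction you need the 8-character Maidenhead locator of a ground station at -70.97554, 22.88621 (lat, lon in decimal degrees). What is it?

KB19ka65

Offset from 180°W / 90°S: lon 202.88621°, lat 19.02446°.
Field: lon ⌊202.88621/20⌋ = 10 → K; lat ⌊19.02446/10⌋ = 1 → B.
Square: lon ⌊2.88621/2⌋ = 1; lat ⌊9.02446/1⌋ = 9.
Subsquare: lon ⌊0.88621/0.0833333⌋ = 10 → k; lat ⌊0.02446/0.0416667⌋ = 0 → a.
Extended square: lon ⌊0.05288/0.00833333⌋ = 6; lat ⌊0.02446/0.00416667⌋ = 5.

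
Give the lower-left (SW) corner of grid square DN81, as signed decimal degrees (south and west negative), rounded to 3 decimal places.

41.000, -104.000

Field D=3, N=13: +3·20° lon, +13·10° lat → SW at lon -120°, lat 40°.
Square 8, 1: +8·2° lon, +1·1° lat → SW at lon -104°, lat 41°.
latitude 41.000, longitude -104.000.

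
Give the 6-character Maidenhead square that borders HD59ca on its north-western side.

Longitude subsquare c = 2; −1 → 1 = b.
Latitude subsquare a = 0; +1 → 1 = b.

HD59bb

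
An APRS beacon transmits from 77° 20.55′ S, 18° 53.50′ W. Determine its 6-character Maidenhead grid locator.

IB02np

Offset from 180°W / 90°S: lon 161.1083°, lat 12.6575°.
Field (20°×10°, letters A–R): lon ⌊161.1083/20⌋ = 8 → I; lat ⌊12.6575/10⌋ = 1 → B.
Square (2°×1°, digits 0–9): lon ⌊1.1083/2⌋ = 0; lat ⌊2.6575/1⌋ = 2.
Subsquare (5′×2.5′, letters a–x): lon ⌊1.1083/0.0833333⌋ = 13 → n; lat ⌊0.6575/0.0416667⌋ = 15 → p.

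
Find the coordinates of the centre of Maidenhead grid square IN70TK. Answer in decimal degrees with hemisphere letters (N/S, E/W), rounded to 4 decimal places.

40.4375° N, 4.3750° W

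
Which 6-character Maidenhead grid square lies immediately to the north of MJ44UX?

MJ45ua

Latitude subsquare x = 23; +1 → 24, wraps to 0 = a, carry into square.
Latitude square 4; +1 → 5.
The longitude characters are unchanged.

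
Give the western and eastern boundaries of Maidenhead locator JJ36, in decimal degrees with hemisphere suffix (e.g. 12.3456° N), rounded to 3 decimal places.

6.000° E, 8.000° E

Field J=9, J=9: +9·20° lon, +9·10° lat → SW at lon 0°, lat 0°.
Square 3, 6: +3·2° lon, +6·1° lat → SW at lon 6°, lat 6°.
Cell spans 2° lon × 1° lat.
west 6.000° E, east 8.000° E.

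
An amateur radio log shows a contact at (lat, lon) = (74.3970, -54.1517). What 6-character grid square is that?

GQ24wj

Add 180° to longitude and 90° to latitude: 125.8483, 164.3970.
Field: lon ⌊125.8483/20⌋ = 6 → G; lat ⌊164.3970/10⌋ = 16 → Q.
Square: lon ⌊5.8483/2⌋ = 2; lat ⌊4.3970/1⌋ = 4.
Subsquare: lon ⌊1.8483/0.0833333⌋ = 22 → w; lat ⌊0.3970/0.0416667⌋ = 9 → j.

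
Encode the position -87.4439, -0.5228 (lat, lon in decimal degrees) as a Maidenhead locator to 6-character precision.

IA92rn

Shift to the Maidenhead origin (180°W, 90°S): lon 179.4772, lat 2.5561.
Field: lon ⌊179.4772/20⌋ = 8 → I; lat ⌊2.5561/10⌋ = 0 → A.
Square: lon ⌊19.4772/2⌋ = 9; lat ⌊2.5561/1⌋ = 2.
Subsquare: lon ⌊1.4772/0.0833333⌋ = 17 → r; lat ⌊0.5561/0.0416667⌋ = 13 → n.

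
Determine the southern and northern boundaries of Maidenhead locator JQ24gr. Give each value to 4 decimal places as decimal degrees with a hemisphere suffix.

Field J=9, Q=16: +9·20° lon, +16·10° lat → SW at lon 0°, lat 70°.
Square 2, 4: +2·2° lon, +4·1° lat → SW at lon 4°, lat 74°.
Subsquare g=6, r=17: +6·0.0833333° lon, +17·0.0416667° lat → SW at lon 4.5°, lat 74.7083°.
Cell spans 0.0833333° lon × 0.0416667° lat.
south 74.7083° N, north 74.7500° N.

74.7083° N, 74.7500° N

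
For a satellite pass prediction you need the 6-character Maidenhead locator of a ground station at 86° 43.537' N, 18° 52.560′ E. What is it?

Offset from 180°W / 90°S: lon 198.8760°, lat 176.7256°.
Field: 198.8760/20 → 9 → J, 176.7256/10 → 17 → R; chars JR.
Square: 18.8760/2 → 9, 6.7256/1 → 6; chars 96.
Subsquare: 0.8760/0.0833333 → 10 → k, 0.7256/0.0416667 → 17 → r; chars kr.

JR96kr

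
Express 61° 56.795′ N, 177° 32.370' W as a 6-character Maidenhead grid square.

Shift to the Maidenhead origin (180°W, 90°S): lon 2.4605, lat 151.9466.
Field (20°×10°, letters A–R): 2.4605/20 → 0 → A, 151.9466/10 → 15 → P; chars AP.
Square (2°×1°, digits 0–9): 2.4605/2 → 1, 1.9466/1 → 1; chars 11.
Subsquare (5′×2.5′, letters a–x): 0.4605/0.0833333 → 5 → f, 0.9466/0.0416667 → 22 → w; chars fw.

AP11fw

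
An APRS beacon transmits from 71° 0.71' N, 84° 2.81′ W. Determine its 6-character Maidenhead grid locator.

EQ71xa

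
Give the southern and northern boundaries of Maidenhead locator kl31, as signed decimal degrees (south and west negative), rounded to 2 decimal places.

Field K=10, L=11: +10·20° lon, +11·10° lat → SW at lon 20°, lat 20°.
Square 3, 1: +3·2° lon, +1·1° lat → SW at lon 26°, lat 21°.
Cell spans 2° lon × 1° lat.
south 21.00, north 22.00.

21.00, 22.00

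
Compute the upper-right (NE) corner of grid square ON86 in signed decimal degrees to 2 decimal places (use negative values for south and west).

47.00, 118.00

Field O=14, N=13: +14·20° lon, +13·10° lat → SW at lon 100°, lat 40°.
Square 8, 6: +8·2° lon, +6·1° lat → SW at lon 116°, lat 46°.
Cell spans 2° lon × 1° lat. NE corner is SW corner plus one full cell.
latitude 47.00, longitude 118.00.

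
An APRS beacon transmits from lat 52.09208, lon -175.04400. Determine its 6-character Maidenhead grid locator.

Offset from 180°W / 90°S: lon 4.9560°, lat 142.0921°.
Field (20°×10°, letters A–R): 4.9560/20 → 0 → A, 142.0921/10 → 14 → O; chars AO.
Square (2°×1°, digits 0–9): 4.9560/2 → 2, 2.0921/1 → 2; chars 22.
Subsquare (5′×2.5′, letters a–x): 0.9560/0.0833333 → 11 → l, 0.0921/0.0416667 → 2 → c; chars lc.

AO22lc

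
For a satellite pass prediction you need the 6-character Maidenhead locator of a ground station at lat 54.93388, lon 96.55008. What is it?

NO84gw

Add 180° to longitude and 90° to latitude: 276.5501, 144.9339.
Field (20°×10°, letters A–R): lon ⌊276.5501/20⌋ = 13 → N; lat ⌊144.9339/10⌋ = 14 → O.
Square (2°×1°, digits 0–9): lon ⌊16.5501/2⌋ = 8; lat ⌊4.9339/1⌋ = 4.
Subsquare (5′×2.5′, letters a–x): lon ⌊0.5501/0.0833333⌋ = 6 → g; lat ⌊0.9339/0.0416667⌋ = 22 → w.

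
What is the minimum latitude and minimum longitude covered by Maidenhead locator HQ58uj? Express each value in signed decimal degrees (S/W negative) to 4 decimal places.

Field H=7, Q=16: +7·20° lon, +16·10° lat → SW at lon -40°, lat 70°.
Square 5, 8: +5·2° lon, +8·1° lat → SW at lon -30°, lat 78°.
Subsquare u=20, j=9: +20·0.0833333° lon, +9·0.0416667° lat → SW at lon -28.3333°, lat 78.375°.
latitude 78.3750, longitude -28.3333.

78.3750, -28.3333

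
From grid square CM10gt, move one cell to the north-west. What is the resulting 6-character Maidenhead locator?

Longitude subsquare g = 6; −1 → 5 = f.
Latitude subsquare t = 19; +1 → 20 = u.

CM10fu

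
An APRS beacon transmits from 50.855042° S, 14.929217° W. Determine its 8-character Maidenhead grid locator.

ID29md84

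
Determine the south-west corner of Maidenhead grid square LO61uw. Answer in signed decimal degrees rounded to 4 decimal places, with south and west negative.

Field L=11, O=14: +11·20° lon, +14·10° lat → SW at lon 40°, lat 50°.
Square 6, 1: +6·2° lon, +1·1° lat → SW at lon 52°, lat 51°.
Subsquare u=20, w=22: +20·0.0833333° lon, +22·0.0416667° lat → SW at lon 53.6667°, lat 51.9167°.
latitude 51.9167, longitude 53.6667.

51.9167, 53.6667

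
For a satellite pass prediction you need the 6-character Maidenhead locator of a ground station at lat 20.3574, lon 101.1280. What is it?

OL00ni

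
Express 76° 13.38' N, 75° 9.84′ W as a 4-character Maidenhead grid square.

FQ26

Offset from 180°W / 90°S: lon 104.84°, lat 166.22°.
Field (20°×10°, letters A–R): lon ⌊104.84/20⌋ = 5 → F; lat ⌊166.22/10⌋ = 16 → Q.
Square (2°×1°, digits 0–9): lon ⌊4.84/2⌋ = 2; lat ⌊6.22/1⌋ = 6.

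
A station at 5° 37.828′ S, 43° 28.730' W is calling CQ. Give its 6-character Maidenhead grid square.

GI84gi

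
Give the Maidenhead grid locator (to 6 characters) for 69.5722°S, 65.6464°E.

MC20tk

Offset from 180°W / 90°S: lon 245.6464°, lat 20.4278°.
Field: 245.6464/20 → 12 → M, 20.4278/10 → 2 → C; chars MC.
Square: 5.6464/2 → 2, 0.4278/1 → 0; chars 20.
Subsquare: 1.6464/0.0833333 → 19 → t, 0.4278/0.0416667 → 10 → k; chars tk.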